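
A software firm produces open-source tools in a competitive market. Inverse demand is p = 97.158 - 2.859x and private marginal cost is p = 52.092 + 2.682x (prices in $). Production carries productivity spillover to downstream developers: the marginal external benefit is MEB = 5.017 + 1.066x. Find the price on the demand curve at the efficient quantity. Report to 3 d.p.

Social marginal cost = private MC − MEB = 47.075 + 1.616x.
Set SMC = demand: 47.075 + 1.616x = 97.158 - 2.859x → x* = 11.1917.
Consumer price on the demand curve at x*: 97.158 − 2.859×11.1917 = 65.1609.

P = $65.161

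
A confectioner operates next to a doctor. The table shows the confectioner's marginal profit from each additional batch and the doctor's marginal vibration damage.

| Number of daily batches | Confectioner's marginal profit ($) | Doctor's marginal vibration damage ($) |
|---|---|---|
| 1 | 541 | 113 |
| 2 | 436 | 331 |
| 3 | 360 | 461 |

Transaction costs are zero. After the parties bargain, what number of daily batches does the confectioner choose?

Bargaining reaches the level where marginal profit last exceeds marginal vibration damage.
That holds through level 2 (436 ≥ 331) but not at 3 (360 < 461).

2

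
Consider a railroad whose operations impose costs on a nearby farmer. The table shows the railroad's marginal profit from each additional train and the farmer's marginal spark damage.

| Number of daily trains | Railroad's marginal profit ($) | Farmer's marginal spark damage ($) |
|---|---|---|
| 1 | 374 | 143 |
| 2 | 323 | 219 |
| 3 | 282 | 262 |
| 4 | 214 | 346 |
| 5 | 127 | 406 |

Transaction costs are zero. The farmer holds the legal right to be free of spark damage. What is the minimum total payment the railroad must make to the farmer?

Efficient level: marginal profit ≥ marginal spark damage through level 3, so k* = 3.
With the farmer holding the right, the railroad must at least compensate total damage at k*: 143 + 219 + 262 = 624.

$624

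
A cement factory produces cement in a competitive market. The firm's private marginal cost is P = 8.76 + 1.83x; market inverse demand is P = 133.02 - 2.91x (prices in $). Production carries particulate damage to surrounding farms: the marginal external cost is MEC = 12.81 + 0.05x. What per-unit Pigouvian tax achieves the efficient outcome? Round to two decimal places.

Social marginal cost = private MC + MEC = 21.57 + 1.88x.
Set SMC = demand: 21.57 + 1.88x = 133.02 - 2.91x → x* = 23.2672.
The Pigouvian tax equals MEC at x*: 12.81 + 0.05×23.2672 = 13.9734.

tax = $13.97 per unit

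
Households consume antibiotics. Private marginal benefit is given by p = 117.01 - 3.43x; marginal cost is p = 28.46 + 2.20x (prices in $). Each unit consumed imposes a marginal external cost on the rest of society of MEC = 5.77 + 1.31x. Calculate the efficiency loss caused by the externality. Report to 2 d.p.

DWL = $50.11

Market equilibrium (private): 28.46 + 2.20x = 117.01 - 3.43x → x_m = 15.7282.
Social marginal benefit = demand − MEC = 111.24 - 4.74x.
Set SMB = MC: 111.24 - 4.74x = 28.46 + 2.20x → x* = 11.9280.
Between x* and x_m the wedge MC − SMB runs linearly from 0 to MEC(x_m), so the loss is a triangle.
DWL = ½ × 3.8002 × 26.3740 = 50.1132.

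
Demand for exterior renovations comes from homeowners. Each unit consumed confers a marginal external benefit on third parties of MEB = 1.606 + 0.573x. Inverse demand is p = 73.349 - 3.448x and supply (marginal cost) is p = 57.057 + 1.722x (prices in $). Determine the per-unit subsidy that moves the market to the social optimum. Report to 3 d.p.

Social marginal benefit = demand + MEB = 74.955 - 2.875x.
Set SMB = MC: 74.955 - 2.875x = 57.057 + 1.722x → x* = 3.8934.
The Pigouvian subsidy equals MEB at x*: 1.606 + 0.573×3.8934 = 3.8369.

subsidy = $3.837 per unit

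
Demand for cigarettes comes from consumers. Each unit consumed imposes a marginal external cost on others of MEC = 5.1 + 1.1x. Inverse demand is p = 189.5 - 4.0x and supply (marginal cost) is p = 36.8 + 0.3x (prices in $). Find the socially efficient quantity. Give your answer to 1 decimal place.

x* = 27.3

Social marginal benefit = demand − MEC = 184.4 - 5.1x.
Set SMB = MC: 184.4 - 5.1x = 36.8 + 0.3x → x* = 27.3333.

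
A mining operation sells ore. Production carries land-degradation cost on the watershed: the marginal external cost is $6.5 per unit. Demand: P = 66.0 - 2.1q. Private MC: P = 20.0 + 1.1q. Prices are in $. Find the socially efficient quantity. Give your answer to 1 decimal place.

Social marginal cost = private MC + MEC = 26.5 + 1.1q.
Set SMC = demand: 26.5 + 1.1q = 66.0 - 2.1q → q* = 12.3438.

q* = 12.3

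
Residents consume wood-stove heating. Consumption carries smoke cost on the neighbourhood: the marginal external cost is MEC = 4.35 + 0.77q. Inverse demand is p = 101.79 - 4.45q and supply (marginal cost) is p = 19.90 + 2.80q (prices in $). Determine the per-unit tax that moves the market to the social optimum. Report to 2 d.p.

Social marginal benefit = demand − MEC = 97.44 - 5.22q.
Set SMB = MC: 97.44 - 5.22q = 19.90 + 2.80q → q* = 9.6683.
The Pigouvian tax equals MEC at q*: 4.35 + 0.77×9.6683 = 11.7946.

tax = $11.79 per unit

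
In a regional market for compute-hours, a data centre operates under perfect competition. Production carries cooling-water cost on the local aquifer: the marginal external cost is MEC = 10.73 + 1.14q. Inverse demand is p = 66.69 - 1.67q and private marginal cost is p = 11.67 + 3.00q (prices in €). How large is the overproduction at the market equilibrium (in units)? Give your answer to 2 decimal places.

4.16 units

Market equilibrium (private): 11.67 + 3.00q = 66.69 - 1.67q → q_m = 11.7816.
Social marginal cost = private MC + MEC = 22.40 + 4.14q.
Set SMC = demand: 22.40 + 4.14q = 66.69 - 1.67q → q* = 7.6231.
Gap = |11.7816 − 7.6231| = 4.1585.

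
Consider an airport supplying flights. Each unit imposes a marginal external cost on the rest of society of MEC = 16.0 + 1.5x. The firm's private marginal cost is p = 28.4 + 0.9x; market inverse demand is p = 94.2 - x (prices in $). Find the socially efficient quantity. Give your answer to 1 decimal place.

Social marginal cost = private MC + MEC = 44.4 + 2.4x.
Set SMC = demand: 44.4 + 2.4x = 94.2 - x → x* = 14.6471.

x* = 14.6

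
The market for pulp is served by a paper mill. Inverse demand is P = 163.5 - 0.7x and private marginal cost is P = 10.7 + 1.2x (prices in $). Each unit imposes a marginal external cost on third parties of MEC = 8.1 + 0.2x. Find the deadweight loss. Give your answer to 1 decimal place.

Market equilibrium (private): 10.7 + 1.2x = 163.5 - 0.7x → x_m = 80.4211.
Social marginal cost = private MC + MEC = 18.8 + 1.4x.
Set SMC = demand: 18.8 + 1.4x = 163.5 - 0.7x → x* = 68.9048.
The loss is the area between SMC and demand from x* to x_m; with linear curves that's a triangle of height MEC(x_m).
DWL = ½ × 11.5163 × 24.1842 = 139.2563.

DWL = $139.3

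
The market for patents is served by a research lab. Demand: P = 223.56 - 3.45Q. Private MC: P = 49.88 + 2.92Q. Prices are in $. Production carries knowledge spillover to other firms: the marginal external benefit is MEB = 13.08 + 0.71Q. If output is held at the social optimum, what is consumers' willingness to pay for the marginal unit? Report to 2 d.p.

Social marginal cost = private MC − MEB = 36.80 + 2.21Q.
Set SMC = demand: 36.80 + 2.21Q = 223.56 - 3.45Q → Q* = 32.9965.
Consumer price on the demand curve at Q*: 223.56 − 3.45×32.9965 = 109.7221.

P = $109.72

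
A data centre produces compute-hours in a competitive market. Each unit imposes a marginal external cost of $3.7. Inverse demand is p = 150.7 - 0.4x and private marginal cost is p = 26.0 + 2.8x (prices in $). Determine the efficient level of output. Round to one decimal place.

x* = 37.8

Social marginal cost = private MC + MEC = 29.7 + 2.8x.
Set SMC = demand: 29.7 + 2.8x = 150.7 - 0.4x → x* = 37.8125.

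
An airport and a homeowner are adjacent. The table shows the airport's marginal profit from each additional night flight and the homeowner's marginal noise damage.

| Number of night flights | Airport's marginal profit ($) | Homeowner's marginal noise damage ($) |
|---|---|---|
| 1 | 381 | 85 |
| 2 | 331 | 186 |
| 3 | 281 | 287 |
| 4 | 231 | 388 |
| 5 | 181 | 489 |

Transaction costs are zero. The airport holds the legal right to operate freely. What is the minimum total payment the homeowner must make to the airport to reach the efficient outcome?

$693

Left alone the airport would choose level 5 (marginal profit stays positive).
Efficient level: k* = 2 (marginal profit ≥ marginal noise damage through 2).
The homeowner must at least cover the airport's forgone profit from cutting 5→2: 281 + 231 + 181 = 693.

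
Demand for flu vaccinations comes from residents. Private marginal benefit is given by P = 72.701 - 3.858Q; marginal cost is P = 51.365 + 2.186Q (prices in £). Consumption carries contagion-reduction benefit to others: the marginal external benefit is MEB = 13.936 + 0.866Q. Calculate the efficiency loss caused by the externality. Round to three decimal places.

DWL = £27.884

Market equilibrium (private): 51.365 + 2.186Q = 72.701 - 3.858Q → Q_m = 3.5301.
Social marginal benefit = demand + MEB = 86.637 - 2.992Q.
Set SMB = MC: 86.637 - 2.992Q = 51.365 + 2.186Q → Q* = 6.8119.
Between Q* and Q_m the wedge SMB − MC runs linearly from 0 to MEB(Q_m), so the loss is a triangle.
DWL = ½ × 3.2818 × 16.9931 = 27.8840.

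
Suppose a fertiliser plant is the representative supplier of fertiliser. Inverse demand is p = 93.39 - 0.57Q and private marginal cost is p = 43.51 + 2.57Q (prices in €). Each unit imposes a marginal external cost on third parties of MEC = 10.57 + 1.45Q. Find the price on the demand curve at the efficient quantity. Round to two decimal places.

Social marginal cost = private MC + MEC = 54.08 + 4.02Q.
Set SMC = demand: 54.08 + 4.02Q = 93.39 - 0.57Q → Q* = 8.5643.
Consumer price on the demand curve at Q*: 93.39 − 0.57×8.5643 = 88.5083.

P = €88.51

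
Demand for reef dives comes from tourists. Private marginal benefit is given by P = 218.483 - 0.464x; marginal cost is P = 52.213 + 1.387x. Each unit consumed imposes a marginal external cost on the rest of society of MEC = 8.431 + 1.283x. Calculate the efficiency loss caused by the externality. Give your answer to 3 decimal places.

DWL = 2440.419

Market equilibrium (private): 52.213 + 1.387x = 218.483 - 0.464x → x_m = 89.8271.
Social marginal benefit = demand − MEC = 210.052 - 1.747x.
Set SMB = MC: 210.052 - 1.747x = 52.213 + 1.387x → x* = 50.3634.
The loss is the area between SMB and MC from x* to x_m; with linear curves that's a triangle of height MEC(x_m).
DWL = ½ × 39.4637 × 123.6792 = 2440.4194.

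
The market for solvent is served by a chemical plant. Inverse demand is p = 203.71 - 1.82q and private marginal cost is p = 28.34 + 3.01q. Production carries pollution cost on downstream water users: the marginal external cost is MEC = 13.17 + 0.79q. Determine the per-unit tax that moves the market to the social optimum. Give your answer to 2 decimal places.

tax = 35.97 per unit

Social marginal cost = private MC + MEC = 41.51 + 3.80q.
Set SMC = demand: 41.51 + 3.80q = 203.71 - 1.82q → q* = 28.8612.
The Pigouvian tax equals MEC at q*: 13.17 + 0.79×28.8612 = 35.9703.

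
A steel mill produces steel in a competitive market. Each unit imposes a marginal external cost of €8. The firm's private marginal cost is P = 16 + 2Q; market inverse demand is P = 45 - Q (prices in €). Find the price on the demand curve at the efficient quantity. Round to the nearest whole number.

P = €38

Social marginal cost = private MC + MEC = 24 + 2Q.
Set SMC = demand: 24 + 2Q = 45 - Q → Q* = 7.0000.
Consumer price on the demand curve at Q*: 45 − 1×7.0000 = 38.0000.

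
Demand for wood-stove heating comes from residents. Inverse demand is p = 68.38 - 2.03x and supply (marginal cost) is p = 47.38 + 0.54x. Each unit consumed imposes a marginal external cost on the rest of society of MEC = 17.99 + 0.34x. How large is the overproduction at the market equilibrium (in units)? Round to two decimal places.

7.14 units

Market equilibrium (private): 47.38 + 0.54x = 68.38 - 2.03x → x_m = 8.1712.
Social marginal benefit = demand − MEC = 50.39 - 2.37x.
Set SMB = MC: 50.39 - 2.37x = 47.38 + 0.54x → x* = 1.0344.
Gap = |8.1712 − 1.0344| = 7.1368.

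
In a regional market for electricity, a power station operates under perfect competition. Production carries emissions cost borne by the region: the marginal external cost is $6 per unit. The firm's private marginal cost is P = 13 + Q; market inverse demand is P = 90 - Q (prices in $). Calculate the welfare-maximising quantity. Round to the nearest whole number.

Social marginal cost = private MC + MEC = 19 + Q.
Set SMC = demand: 19 + Q = 90 - Q → Q* = 35.5000.

Q* = 36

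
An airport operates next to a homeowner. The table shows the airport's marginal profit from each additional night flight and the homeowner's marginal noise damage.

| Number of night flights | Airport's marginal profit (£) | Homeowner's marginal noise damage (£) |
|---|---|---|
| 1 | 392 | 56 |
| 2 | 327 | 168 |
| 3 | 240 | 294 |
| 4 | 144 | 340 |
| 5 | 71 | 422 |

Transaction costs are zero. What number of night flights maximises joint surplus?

Bargaining reaches the level where marginal profit last exceeds marginal noise damage.
That holds through level 2 (327 ≥ 168) but not at 3 (240 < 294).

2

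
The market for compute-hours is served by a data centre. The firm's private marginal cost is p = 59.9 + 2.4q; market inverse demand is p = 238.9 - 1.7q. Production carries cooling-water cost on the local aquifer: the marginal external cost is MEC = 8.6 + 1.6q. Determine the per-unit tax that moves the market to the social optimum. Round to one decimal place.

tax = 56.4 per unit

Social marginal cost = private MC + MEC = 68.5 + 4.0q.
Set SMC = demand: 68.5 + 4.0q = 238.9 - 1.7q → q* = 29.8947.
The Pigouvian tax equals MEC at q*: 8.6 + 1.6×29.8947 = 56.4315.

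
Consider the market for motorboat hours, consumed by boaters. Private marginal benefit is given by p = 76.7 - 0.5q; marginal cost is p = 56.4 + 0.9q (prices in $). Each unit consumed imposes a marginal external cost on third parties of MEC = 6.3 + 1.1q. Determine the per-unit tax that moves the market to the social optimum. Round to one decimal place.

tax = $12.5 per unit

Social marginal benefit = demand − MEC = 70.4 - 1.6q.
Set SMB = MC: 70.4 - 1.6q = 56.4 + 0.9q → q* = 5.6000.
The Pigouvian tax equals MEC at q*: 6.3 + 1.1×5.6000 = 12.4600.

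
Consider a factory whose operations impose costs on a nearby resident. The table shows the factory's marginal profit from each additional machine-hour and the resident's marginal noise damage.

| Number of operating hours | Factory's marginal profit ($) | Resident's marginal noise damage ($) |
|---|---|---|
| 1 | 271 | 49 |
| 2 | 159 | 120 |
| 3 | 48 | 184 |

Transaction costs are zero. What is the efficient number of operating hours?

Bargaining reaches the level where marginal profit last exceeds marginal noise damage.
That holds through level 2 (159 ≥ 120) but not at 3 (48 < 184).

2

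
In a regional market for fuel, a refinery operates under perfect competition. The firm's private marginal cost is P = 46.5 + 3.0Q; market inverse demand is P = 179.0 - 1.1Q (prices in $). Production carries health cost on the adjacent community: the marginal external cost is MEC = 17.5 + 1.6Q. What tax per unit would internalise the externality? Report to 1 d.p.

Social marginal cost = private MC + MEC = 64.0 + 4.6Q.
Set SMC = demand: 64.0 + 4.6Q = 179.0 - 1.1Q → Q* = 20.1754.
The Pigouvian tax equals MEC at Q*: 17.5 + 1.6×20.1754 = 49.7806.

tax = $49.8 per unit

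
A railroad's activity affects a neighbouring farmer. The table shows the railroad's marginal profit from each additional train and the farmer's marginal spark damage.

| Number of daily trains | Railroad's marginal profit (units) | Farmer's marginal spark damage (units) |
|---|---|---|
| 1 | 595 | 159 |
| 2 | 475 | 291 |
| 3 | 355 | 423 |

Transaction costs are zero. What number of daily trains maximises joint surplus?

Bargaining reaches the level where marginal profit last exceeds marginal spark damage.
That holds through level 2 (475 ≥ 291) but not at 3 (355 < 423).

2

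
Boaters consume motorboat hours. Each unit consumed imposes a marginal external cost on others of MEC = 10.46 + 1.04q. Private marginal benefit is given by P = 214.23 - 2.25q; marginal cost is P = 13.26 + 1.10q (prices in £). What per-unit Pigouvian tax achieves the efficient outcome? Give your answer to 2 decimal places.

Social marginal benefit = demand − MEC = 203.77 - 3.29q.
Set SMB = MC: 203.77 - 3.29q = 13.26 + 1.10q → q* = 43.3964.
The Pigouvian tax equals MEC at q*: 10.46 + 1.04×43.3964 = 55.5923.

tax = £55.59 per unit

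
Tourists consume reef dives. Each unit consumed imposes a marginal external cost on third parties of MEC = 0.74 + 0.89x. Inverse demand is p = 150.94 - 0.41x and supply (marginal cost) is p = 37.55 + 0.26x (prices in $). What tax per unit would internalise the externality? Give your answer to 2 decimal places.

Social marginal benefit = demand − MEC = 150.20 - 1.30x.
Set SMB = MC: 150.20 - 1.30x = 37.55 + 0.26x → x* = 72.2115.
The Pigouvian tax equals MEC at x*: 0.74 + 0.89×72.2115 = 65.0082.

tax = $65.01 per unit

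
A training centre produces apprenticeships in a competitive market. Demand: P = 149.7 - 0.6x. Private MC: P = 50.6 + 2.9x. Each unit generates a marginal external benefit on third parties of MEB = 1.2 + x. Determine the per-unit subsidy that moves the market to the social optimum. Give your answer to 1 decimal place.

Social marginal cost = private MC − MEB = 49.4 + 1.9x.
Set SMC = demand: 49.4 + 1.9x = 149.7 - 0.6x → x* = 40.1200.
The Pigouvian subsidy equals MEB at x*: 1.2 + 1.0×40.1200 = 41.3200.

subsidy = 41.3 per unit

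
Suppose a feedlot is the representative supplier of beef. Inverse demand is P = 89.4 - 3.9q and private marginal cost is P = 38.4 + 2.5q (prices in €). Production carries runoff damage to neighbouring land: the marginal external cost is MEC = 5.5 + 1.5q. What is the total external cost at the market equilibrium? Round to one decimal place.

Market equilibrium (private): 38.4 + 2.5q = 89.4 - 3.9q → q_m = 7.9688.
Total external cost = ∫₀^{q_m} (5.5 + 1.5q) dq = 5.5×7.9688 + ½×1.5×7.9688² = 91.4547.

€91.5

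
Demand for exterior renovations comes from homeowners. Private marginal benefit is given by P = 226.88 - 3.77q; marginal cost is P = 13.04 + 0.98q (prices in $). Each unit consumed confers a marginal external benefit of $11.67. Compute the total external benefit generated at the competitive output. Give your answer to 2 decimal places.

Market equilibrium (private): 13.04 + 0.98q = 226.88 - 3.77q → q_m = 45.0189.
Total external benefit = MEB × q_m = 11.67 × 45.0189 = 525.3706.

$525.37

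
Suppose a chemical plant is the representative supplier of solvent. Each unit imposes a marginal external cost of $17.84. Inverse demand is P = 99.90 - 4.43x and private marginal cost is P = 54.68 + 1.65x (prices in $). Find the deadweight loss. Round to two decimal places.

Market equilibrium (private): 54.68 + 1.65x = 99.90 - 4.43x → x_m = 7.4375.
Social marginal cost = private MC + MEC = 72.52 + 1.65x.
Set SMC = demand: 72.52 + 1.65x = 99.90 - 4.43x → x* = 4.5033.
The loss is the area between SMC and demand from x* to x_m; with linear curves that's a triangle of height MEC(x_m).
DWL = ½ × 2.9342 × 17.8400 = 26.1731.

DWL = $26.17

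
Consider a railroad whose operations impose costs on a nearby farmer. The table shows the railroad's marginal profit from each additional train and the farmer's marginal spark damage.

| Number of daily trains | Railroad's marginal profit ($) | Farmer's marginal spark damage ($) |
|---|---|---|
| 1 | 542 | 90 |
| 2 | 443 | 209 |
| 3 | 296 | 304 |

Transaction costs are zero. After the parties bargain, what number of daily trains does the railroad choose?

Bargaining reaches the level where marginal profit last exceeds marginal spark damage.
That holds through level 2 (443 ≥ 209) but not at 3 (296 < 304).

2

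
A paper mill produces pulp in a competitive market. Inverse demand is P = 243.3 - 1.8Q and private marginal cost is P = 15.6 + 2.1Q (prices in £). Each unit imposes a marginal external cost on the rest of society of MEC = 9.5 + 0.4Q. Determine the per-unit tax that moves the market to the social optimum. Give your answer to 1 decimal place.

Social marginal cost = private MC + MEC = 25.1 + 2.5Q.
Set SMC = demand: 25.1 + 2.5Q = 243.3 - 1.8Q → Q* = 50.7442.
The Pigouvian tax equals MEC at Q*: 9.5 + 0.4×50.7442 = 29.7977.

tax = £29.8 per unit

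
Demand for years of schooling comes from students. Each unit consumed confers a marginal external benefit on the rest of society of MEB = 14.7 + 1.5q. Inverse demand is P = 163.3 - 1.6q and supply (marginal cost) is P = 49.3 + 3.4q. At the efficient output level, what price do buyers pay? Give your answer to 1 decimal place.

Social marginal benefit = demand + MEB = 178.0 - 0.1q.
Set SMB = MC: 178.0 - 0.1q = 49.3 + 3.4q → q* = 36.7714.
Consumer price on the demand curve at q*: 163.3 − 1.6×36.7714 = 104.4658.

P = 104.5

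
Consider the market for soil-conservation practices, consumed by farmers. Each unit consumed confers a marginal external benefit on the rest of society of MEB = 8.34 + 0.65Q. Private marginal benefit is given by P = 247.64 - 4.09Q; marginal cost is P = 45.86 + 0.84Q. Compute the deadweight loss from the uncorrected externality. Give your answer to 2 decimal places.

DWL = 142.65

Market equilibrium (private): 45.86 + 0.84Q = 247.64 - 4.09Q → Q_m = 40.9290.
Social marginal benefit = demand + MEB = 255.98 - 3.44Q.
Set SMB = MC: 255.98 - 3.44Q = 45.86 + 0.84Q → Q* = 49.0935.
The welfare-loss triangle has base |Q_m − Q*| and height MEB(Q_m) (the vertical gap between SMB and MC is zero at Q* and MEB at Q_m).
DWL = ½ × 8.1645 × 34.9439 = 142.6497.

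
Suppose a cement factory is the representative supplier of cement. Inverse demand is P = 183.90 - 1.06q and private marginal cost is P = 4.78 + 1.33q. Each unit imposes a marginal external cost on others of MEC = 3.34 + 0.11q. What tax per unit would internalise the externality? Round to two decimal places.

tax = 11.07 per unit

Social marginal cost = private MC + MEC = 8.12 + 1.44q.
Set SMC = demand: 8.12 + 1.44q = 183.90 - 1.06q → q* = 70.3120.
The Pigouvian tax equals MEC at q*: 3.34 + 0.11×70.3120 = 11.0743.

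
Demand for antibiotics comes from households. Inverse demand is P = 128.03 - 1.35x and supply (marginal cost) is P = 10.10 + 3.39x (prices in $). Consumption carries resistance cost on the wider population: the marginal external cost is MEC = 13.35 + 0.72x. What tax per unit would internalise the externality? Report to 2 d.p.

Social marginal benefit = demand − MEC = 114.68 - 2.07x.
Set SMB = MC: 114.68 - 2.07x = 10.10 + 3.39x → x* = 19.1538.
The Pigouvian tax equals MEC at x*: 13.35 + 0.72×19.1538 = 27.1407.

tax = $27.14 per unit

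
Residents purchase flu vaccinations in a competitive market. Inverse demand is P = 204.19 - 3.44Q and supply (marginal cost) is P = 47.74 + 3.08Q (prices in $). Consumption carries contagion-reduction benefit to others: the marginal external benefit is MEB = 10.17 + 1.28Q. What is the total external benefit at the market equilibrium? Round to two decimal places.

$612.53

Market equilibrium (private): 47.74 + 3.08Q = 204.19 - 3.44Q → Q_m = 23.9954.
Total external benefit = ∫₀^{Q_m} (10.17 + 1.28Q) dQ = 10.17×23.9954 + ½×1.28×23.9954² = 612.5319.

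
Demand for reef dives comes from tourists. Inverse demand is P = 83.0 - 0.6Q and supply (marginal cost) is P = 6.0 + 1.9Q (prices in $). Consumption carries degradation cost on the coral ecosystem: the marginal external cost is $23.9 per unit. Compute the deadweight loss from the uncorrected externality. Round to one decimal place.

DWL = $114.2

Market equilibrium (private): 6.0 + 1.9Q = 83.0 - 0.6Q → Q_m = 30.8000.
Social marginal benefit = demand − MEC = 59.1 - 0.6Q.
Set SMB = MC: 59.1 - 0.6Q = 6.0 + 1.9Q → Q* = 21.2400.
Between Q* and Q_m the wedge MC − SMB runs linearly from 0 to MEC(Q_m), so the loss is a triangle.
DWL = ½ × 9.5600 × 23.9000 = 114.2420.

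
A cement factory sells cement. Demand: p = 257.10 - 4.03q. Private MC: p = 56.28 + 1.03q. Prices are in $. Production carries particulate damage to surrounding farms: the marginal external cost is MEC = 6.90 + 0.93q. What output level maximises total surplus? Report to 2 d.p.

q* = 32.37

Social marginal cost = private MC + MEC = 63.18 + 1.96q.
Set SMC = demand: 63.18 + 1.96q = 257.10 - 4.03q → q* = 32.3740.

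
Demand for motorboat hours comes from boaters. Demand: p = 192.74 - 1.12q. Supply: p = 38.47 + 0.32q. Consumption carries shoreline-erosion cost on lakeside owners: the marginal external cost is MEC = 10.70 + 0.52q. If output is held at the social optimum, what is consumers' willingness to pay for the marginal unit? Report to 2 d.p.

P = 110.70

Social marginal benefit = demand − MEC = 182.04 - 1.64q.
Set SMB = MC: 182.04 - 1.64q = 38.47 + 0.32q → q* = 73.2500.
Consumer price on the demand curve at q*: 192.74 − 1.12×73.2500 = 110.7000.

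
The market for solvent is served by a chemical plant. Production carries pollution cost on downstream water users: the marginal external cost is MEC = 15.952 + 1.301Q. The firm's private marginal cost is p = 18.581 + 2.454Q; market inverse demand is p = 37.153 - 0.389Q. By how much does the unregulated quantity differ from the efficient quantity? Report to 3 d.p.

5.900 units

Market equilibrium (private): 18.581 + 2.454Q = 37.153 - 0.389Q → Q_m = 6.5325.
Social marginal cost = private MC + MEC = 34.533 + 3.755Q.
Set SMC = demand: 34.533 + 3.755Q = 37.153 - 0.389Q → Q* = 0.6322.
Gap = |6.5325 − 0.6322| = 5.9003.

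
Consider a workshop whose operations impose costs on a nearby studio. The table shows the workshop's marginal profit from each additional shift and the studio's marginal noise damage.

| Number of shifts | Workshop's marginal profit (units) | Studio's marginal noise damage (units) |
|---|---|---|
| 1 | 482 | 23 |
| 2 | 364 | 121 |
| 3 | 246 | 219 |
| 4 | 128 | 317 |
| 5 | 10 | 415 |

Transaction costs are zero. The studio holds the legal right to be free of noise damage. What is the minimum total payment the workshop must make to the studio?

Efficient level: marginal profit ≥ marginal noise damage through level 3, so k* = 3.
With the studio holding the right, the workshop must at least compensate total damage at k*: 23 + 121 + 219 = 363.

363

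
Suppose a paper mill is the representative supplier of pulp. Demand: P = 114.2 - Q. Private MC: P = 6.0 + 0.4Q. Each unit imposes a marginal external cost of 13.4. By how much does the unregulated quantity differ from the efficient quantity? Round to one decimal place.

Market equilibrium (private): 6.0 + 0.4Q = 114.2 - Q → Q_m = 77.2857.
Social marginal cost = private MC + MEC = 19.4 + 0.4Q.
Set SMC = demand: 19.4 + 0.4Q = 114.2 - Q → Q* = 67.7143.
Gap = |77.2857 − 67.7143| = 9.5714.

9.6 units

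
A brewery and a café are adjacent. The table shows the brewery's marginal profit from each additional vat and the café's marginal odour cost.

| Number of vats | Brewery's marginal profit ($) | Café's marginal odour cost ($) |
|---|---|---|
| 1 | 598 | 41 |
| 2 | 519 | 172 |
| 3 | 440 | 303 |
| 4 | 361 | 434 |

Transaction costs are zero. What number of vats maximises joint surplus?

Bargaining reaches the level where marginal profit last exceeds marginal odour cost.
That holds through level 3 (440 ≥ 303) but not at 4 (361 < 434).

3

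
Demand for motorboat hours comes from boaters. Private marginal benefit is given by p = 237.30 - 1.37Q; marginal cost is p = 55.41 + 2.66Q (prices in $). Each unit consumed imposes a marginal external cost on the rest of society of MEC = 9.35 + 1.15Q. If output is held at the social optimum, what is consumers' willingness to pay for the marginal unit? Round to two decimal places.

P = $191.67

Social marginal benefit = demand − MEC = 227.95 - 2.52Q.
Set SMB = MC: 227.95 - 2.52Q = 55.41 + 2.66Q → Q* = 33.3089.
Consumer price on the demand curve at Q*: 237.30 − 1.37×33.3089 = 191.6668.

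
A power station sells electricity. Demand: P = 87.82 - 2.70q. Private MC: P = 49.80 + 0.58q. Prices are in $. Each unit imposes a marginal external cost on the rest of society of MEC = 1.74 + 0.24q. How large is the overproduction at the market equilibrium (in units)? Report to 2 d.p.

Market equilibrium (private): 49.80 + 0.58q = 87.82 - 2.70q → q_m = 11.5915.
Social marginal cost = private MC + MEC = 51.54 + 0.82q.
Set SMC = demand: 51.54 + 0.82q = 87.82 - 2.70q → q* = 10.3068.
Gap = |11.5915 − 10.3068| = 1.2847.

1.28 units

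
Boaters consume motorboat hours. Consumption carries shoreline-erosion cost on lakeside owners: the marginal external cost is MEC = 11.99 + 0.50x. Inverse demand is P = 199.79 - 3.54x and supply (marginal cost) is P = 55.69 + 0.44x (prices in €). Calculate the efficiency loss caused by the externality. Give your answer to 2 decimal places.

Market equilibrium (private): 55.69 + 0.44x = 199.79 - 3.54x → x_m = 36.2060.
Social marginal benefit = demand − MEC = 187.80 - 4.04x.
Set SMB = MC: 187.80 - 4.04x = 55.69 + 0.44x → x* = 29.4888.
The loss is the area between SMB and MC from x* to x_m; with linear curves that's a triangle of height MEC(x_m).
DWL = ½ × 6.7172 × 30.0930 = 101.0703.

DWL = €101.07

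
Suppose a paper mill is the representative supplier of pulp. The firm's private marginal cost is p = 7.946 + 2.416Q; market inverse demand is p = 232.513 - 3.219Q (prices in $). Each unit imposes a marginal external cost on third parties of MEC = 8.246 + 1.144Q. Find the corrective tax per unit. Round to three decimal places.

Social marginal cost = private MC + MEC = 16.192 + 3.560Q.
Set SMC = demand: 16.192 + 3.560Q = 232.513 - 3.219Q → Q* = 31.9105.
The Pigouvian tax equals MEC at Q*: 8.246 + 1.144×31.9105 = 44.7516.

tax = $44.752 per unit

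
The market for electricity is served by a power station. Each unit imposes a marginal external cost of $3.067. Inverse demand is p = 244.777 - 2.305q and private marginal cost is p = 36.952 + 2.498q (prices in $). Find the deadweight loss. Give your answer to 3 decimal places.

Market equilibrium (private): 36.952 + 2.498q = 244.777 - 2.305q → q_m = 43.2698.
Social marginal cost = private MC + MEC = 40.019 + 2.498q.
Set SMC = demand: 40.019 + 2.498q = 244.777 - 2.305q → q* = 42.6313.
Height of the DWL triangle at q_m is SMC(q_m) − demand(q_m) = MEC(q_m) = 3.0670.
DWL = ½ × 0.6385 × 3.0670 = 0.9791.

DWL = $0.979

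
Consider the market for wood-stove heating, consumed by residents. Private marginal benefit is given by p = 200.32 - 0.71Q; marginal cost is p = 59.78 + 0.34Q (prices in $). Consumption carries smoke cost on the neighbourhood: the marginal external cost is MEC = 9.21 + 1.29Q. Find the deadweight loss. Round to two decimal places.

Market equilibrium (private): 59.78 + 0.34Q = 200.32 - 0.71Q → Q_m = 133.8476.
Social marginal benefit = demand − MEC = 191.11 - 2.00Q.
Set SMB = MC: 191.11 - 2.00Q = 59.78 + 0.34Q → Q* = 56.1239.
The loss is the area between SMB and MC from Q* to Q_m; with linear curves that's a triangle of height MEC(Q_m).
DWL = ½ × 77.7237 × 181.8734 = 7067.9368.

DWL = $7067.94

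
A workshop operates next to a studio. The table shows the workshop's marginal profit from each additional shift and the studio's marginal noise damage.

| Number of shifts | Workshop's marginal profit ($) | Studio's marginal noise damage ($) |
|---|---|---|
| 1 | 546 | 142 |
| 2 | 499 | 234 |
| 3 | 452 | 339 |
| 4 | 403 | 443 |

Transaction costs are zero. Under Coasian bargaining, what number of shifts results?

3

Bargaining reaches the level where marginal profit last exceeds marginal noise damage.
That holds through level 3 (452 ≥ 339) but not at 4 (403 < 443).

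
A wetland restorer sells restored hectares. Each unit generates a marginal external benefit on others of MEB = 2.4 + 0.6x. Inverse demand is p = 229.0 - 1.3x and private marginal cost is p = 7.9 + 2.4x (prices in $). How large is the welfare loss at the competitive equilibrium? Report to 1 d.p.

DWL = $236.0

Market equilibrium (private): 7.9 + 2.4x = 229.0 - 1.3x → x_m = 59.7568.
Social marginal cost = private MC − MEB = 5.5 + 1.8x.
Set SMC = demand: 5.5 + 1.8x = 229.0 - 1.3x → x* = 72.0968.
Height of the DWL triangle at x_m is demand(x_m) − SMC(x_m) = MEB(x_m) = 38.2541.
DWL = ½ × 12.3400 × 38.2541 = 236.0278.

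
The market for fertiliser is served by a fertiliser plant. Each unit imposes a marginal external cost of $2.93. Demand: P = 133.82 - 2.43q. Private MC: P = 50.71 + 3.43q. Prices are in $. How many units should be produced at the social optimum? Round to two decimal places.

q* = 13.68

Social marginal cost = private MC + MEC = 53.64 + 3.43q.
Set SMC = demand: 53.64 + 3.43q = 133.82 - 2.43q → q* = 13.6826.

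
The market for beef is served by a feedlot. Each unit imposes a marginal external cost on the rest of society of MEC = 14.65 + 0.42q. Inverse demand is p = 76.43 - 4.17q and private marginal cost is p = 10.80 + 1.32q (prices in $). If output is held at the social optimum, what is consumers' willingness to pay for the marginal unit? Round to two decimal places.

P = $40.46

Social marginal cost = private MC + MEC = 25.45 + 1.74q.
Set SMC = demand: 25.45 + 1.74q = 76.43 - 4.17q → q* = 8.6261.
Consumer price on the demand curve at q*: 76.43 − 4.17×8.6261 = 40.4592.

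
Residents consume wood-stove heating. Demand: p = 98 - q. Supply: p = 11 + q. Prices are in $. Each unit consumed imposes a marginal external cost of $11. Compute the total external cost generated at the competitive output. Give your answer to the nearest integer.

$479

Market equilibrium (private): 11 + q = 98 - q → q_m = 43.5000.
Total external cost = MEC × q_m = 11 × 43.5000 = 478.5000.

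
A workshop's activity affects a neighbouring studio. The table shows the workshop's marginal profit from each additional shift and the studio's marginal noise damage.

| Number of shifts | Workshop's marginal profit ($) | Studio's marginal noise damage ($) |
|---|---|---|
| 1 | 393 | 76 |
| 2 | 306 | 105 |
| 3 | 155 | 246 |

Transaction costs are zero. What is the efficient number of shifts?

Bargaining reaches the level where marginal profit last exceeds marginal noise damage.
That holds through level 2 (306 ≥ 105) but not at 3 (155 < 246).

2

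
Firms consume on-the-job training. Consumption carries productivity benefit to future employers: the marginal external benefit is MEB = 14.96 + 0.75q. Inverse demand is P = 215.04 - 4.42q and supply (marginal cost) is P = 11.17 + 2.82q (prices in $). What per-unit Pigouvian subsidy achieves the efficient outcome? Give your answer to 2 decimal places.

Social marginal benefit = demand + MEB = 230.00 - 3.67q.
Set SMB = MC: 230.00 - 3.67q = 11.17 + 2.82q → q* = 33.7180.
The Pigouvian subsidy equals MEB at q*: 14.96 + 0.75×33.7180 = 40.2485.

subsidy = $40.25 per unit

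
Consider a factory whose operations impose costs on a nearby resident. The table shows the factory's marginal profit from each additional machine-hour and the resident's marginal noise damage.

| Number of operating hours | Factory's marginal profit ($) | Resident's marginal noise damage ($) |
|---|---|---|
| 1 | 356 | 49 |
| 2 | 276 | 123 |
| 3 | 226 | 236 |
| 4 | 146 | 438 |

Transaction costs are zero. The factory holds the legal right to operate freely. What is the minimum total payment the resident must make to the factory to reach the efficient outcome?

$372

Left alone the factory would choose level 4 (marginal profit stays positive).
Efficient level: k* = 2 (marginal profit ≥ marginal noise damage through 2).
The resident must at least cover the factory's forgone profit from cutting 4→2: 226 + 146 = 372.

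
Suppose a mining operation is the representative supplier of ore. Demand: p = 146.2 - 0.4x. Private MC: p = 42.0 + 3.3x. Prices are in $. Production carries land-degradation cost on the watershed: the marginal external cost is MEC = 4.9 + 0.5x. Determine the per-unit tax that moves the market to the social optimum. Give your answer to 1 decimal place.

Social marginal cost = private MC + MEC = 46.9 + 3.8x.
Set SMC = demand: 46.9 + 3.8x = 146.2 - 0.4x → x* = 23.6429.
The Pigouvian tax equals MEC at x*: 4.9 + 0.5×23.6429 = 16.7215.

tax = $16.7 per unit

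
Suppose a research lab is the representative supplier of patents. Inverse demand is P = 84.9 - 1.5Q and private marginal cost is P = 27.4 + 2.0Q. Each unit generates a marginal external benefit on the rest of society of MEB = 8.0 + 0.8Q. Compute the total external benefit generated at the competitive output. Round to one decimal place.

239.4

Market equilibrium (private): 27.4 + 2.0Q = 84.9 - 1.5Q → Q_m = 16.4286.
Total external benefit = ∫₀^{Q_m} (8.0 + 0.8Q) dQ = 8.0×16.4286 + ½×0.8×16.4286² = 239.3884.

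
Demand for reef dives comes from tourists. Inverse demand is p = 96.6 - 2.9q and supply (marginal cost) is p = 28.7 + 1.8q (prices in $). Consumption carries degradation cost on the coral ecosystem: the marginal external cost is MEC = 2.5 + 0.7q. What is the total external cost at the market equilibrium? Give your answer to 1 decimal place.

Market equilibrium (private): 28.7 + 1.8q = 96.6 - 2.9q → q_m = 14.4468.
Total external cost = ∫₀^{q_m} (2.5 + 0.7q) dq = 2.5×14.4468 + ½×0.7×14.4468² = 109.1655.

$109.2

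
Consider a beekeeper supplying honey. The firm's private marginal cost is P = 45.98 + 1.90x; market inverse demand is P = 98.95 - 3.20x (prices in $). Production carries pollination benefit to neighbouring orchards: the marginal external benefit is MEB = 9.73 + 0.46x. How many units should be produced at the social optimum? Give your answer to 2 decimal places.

x* = 13.51

Social marginal cost = private MC − MEB = 36.25 + 1.44x.
Set SMC = demand: 36.25 + 1.44x = 98.95 - 3.20x → x* = 13.5129.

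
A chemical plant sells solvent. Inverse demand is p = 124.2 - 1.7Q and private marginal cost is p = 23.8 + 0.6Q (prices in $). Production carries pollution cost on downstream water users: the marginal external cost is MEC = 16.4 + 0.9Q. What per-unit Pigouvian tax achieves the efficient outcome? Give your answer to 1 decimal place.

tax = $40.0 per unit

Social marginal cost = private MC + MEC = 40.2 + 1.5Q.
Set SMC = demand: 40.2 + 1.5Q = 124.2 - 1.7Q → Q* = 26.2500.
The Pigouvian tax equals MEC at Q*: 16.4 + 0.9×26.2500 = 40.0250.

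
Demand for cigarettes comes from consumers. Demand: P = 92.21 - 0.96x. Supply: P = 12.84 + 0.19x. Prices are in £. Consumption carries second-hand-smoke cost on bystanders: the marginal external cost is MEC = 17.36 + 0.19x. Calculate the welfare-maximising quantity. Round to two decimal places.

Social marginal benefit = demand − MEC = 74.85 - 1.15x.
Set SMB = MC: 74.85 - 1.15x = 12.84 + 0.19x → x* = 46.2761.

x* = 46.28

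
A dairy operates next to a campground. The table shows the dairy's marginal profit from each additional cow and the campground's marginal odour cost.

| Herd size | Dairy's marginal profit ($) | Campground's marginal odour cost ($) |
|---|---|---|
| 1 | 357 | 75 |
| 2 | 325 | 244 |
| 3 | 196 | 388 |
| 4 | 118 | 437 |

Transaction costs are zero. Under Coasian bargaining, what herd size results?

2

Bargaining reaches the level where marginal profit last exceeds marginal odour cost.
That holds through level 2 (325 ≥ 244) but not at 3 (196 < 388).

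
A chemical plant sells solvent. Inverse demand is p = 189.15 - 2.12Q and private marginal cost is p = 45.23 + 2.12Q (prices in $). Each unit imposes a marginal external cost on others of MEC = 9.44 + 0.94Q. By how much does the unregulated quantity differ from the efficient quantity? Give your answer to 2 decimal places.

Market equilibrium (private): 45.23 + 2.12Q = 189.15 - 2.12Q → Q_m = 33.9434.
Social marginal cost = private MC + MEC = 54.67 + 3.06Q.
Set SMC = demand: 54.67 + 3.06Q = 189.15 - 2.12Q → Q* = 25.9614.
Gap = |33.9434 − 25.9614| = 7.9820.

7.98 units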